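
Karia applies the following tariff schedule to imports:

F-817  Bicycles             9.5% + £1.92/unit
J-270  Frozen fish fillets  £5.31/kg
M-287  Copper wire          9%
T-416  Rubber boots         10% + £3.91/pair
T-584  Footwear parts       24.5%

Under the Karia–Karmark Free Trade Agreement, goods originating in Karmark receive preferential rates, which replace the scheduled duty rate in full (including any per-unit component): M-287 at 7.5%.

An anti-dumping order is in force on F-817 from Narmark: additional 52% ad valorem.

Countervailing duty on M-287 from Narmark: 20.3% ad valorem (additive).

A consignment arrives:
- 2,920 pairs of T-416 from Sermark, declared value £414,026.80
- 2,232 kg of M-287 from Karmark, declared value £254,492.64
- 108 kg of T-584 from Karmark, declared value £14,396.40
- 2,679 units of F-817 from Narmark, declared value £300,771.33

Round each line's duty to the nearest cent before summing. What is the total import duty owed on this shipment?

Line 1 (T-416, Sermark, 2,920 pairs, £414,026.80):
Base rate for T-416 is 10% + £3.91/pair.
Duty = £414,026.80 × 10% + 2,920 × £3.91 = £52,819.88.
Line 2 (M-287, Karmark, 2,232 kg, £254,492.64):
Base rate for M-287 is 9%.
Origin Karmark qualifies under the Karia–Karmark agreement and M-287 is covered: preferential rate 7.5% applies instead.
The additional-duty order on M-287 targets Narmark, not Karmark; it does not apply.
Duty = £254,492.64 × 7.5% = £19,086.95.
Line 3 (T-584, Karmark, 108 kg, £14,396.40):
Base rate for T-584 is 24.5%.
Origin Karmark is the FTA partner but T-584 is not on the preference list; base rate stands.
Duty = £14,396.40 × 24.5% = £3,527.12.
Line 4 (F-817, Narmark, 2,679 units, £300,771.33):
Base rate for F-817 is 9.5% + £1.92/unit.
Additional duty on F-817 from Narmark: +52%. Applied ad valorem rate: 9.5% + 52% = 61.5%.
Duty = £300,771.33 × 61.5% + 2,679 × £1.92 = £190,118.05.
Total = £52,819.88 + £19,086.95 + £3,527.12 + £190,118.05 = £265,552.00.

£265,552.00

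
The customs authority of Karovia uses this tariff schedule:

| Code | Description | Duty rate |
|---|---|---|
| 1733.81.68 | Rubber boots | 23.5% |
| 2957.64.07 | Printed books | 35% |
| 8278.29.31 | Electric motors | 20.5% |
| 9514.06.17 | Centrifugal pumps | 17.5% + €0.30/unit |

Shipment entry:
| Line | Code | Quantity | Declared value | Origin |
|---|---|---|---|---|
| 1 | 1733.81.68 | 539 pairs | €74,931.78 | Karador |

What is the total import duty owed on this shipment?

Line 1 (1733.81.68, Karador, 539 pairs, €74,931.78):
Base rate for 1733.81.68 is 23.5%.
Duty = €74,931.78 × 23.5% = €17,608.97.

€17,608.97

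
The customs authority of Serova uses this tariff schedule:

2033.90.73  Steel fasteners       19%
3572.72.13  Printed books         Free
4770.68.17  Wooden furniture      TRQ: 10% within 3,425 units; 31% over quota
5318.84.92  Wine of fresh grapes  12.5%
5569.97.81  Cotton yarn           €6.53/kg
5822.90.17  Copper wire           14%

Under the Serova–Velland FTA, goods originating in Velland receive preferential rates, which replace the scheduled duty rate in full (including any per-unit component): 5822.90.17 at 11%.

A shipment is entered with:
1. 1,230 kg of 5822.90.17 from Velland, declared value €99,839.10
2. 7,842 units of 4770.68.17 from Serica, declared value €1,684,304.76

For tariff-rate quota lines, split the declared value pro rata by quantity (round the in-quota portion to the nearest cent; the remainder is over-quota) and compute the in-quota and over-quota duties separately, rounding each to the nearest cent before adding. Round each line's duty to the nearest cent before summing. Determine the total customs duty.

€378,636.26

Line 1 (5822.90.17, Velland, 1,230 kg, €99,839.10):
Base rate for 5822.90.17 is 14%.
Origin Velland qualifies under the Serova–Velland agreement and 5822.90.17 is covered: preferential rate 11% applies instead.
Duty = €99,839.10 × 11% = €10,982.30.
Line 2 (4770.68.17, Serica, 7,842 units, €1,684,304.76):
Code 4770.68.17 is under a tariff-rate quota (threshold 3,425 units). In-quota: 3,425 units at 10%; over-quota: 4,417 units at 31%.
Pro-rata value split: in-quota = €1,684,304.76 × 3,425/7,842 = €735,621.50; over-quota = €1,684,304.76 − €735,621.50 = €948,683.26.
In-quota duty = €735,621.50 × 10% = €73,562.15. Over-quota duty = €948,683.26 × 31% = €294,091.81.
Line duty = €73,562.15 + €294,091.81 = €367,653.96.
Total = €10,982.30 + €367,653.96 = €378,636.26.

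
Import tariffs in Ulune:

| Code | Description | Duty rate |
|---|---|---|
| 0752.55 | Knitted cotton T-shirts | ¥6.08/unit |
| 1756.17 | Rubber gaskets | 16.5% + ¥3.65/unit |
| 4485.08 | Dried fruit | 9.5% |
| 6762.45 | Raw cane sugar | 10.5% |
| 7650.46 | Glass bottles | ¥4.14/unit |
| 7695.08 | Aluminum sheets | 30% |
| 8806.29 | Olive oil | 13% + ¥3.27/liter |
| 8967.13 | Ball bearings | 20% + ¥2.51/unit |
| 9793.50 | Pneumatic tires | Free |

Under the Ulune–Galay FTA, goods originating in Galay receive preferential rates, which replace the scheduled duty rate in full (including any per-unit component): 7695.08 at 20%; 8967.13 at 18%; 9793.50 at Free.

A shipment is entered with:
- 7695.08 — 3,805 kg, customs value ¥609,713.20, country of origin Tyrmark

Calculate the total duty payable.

¥182,913.96

Line 1 (7695.08, Tyrmark, 3,805 kg, ¥609,713.20):
Base rate for 7695.08 is 30%.
7695.08 has an FTA preferential rate, but origin Tyrmark is not Galay; base rate stands.
Duty = ¥609,713.20 × 30% = ¥182,913.96.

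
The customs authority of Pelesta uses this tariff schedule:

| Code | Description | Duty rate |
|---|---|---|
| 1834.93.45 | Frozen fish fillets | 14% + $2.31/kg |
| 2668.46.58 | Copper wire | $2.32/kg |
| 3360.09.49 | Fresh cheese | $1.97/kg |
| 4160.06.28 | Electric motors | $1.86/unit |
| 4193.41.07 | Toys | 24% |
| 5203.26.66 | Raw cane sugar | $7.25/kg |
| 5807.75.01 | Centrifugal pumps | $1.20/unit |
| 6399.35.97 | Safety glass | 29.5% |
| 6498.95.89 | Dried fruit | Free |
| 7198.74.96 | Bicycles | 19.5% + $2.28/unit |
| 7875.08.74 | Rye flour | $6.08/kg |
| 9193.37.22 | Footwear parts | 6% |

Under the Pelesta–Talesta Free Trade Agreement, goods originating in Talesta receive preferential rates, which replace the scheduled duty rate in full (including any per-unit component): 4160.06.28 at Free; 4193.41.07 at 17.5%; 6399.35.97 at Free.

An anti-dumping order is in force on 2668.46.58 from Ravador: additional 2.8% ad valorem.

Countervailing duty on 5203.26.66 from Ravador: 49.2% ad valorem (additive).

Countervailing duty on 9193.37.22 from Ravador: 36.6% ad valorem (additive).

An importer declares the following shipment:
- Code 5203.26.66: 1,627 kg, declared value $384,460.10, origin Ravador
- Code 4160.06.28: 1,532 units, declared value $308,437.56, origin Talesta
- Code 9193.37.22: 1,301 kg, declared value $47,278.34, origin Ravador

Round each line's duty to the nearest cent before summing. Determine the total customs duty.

$221,090.69

Line 1 (5203.26.66, Ravador, 1,627 kg, $384,460.10):
Base rate for 5203.26.66 is $7.25/kg.
Additional duty on 5203.26.66 from Ravador: +49.2% ad valorem. Applied ad valorem rate = 49.2%.
Duty = $384,460.10 × 49.2% + 1,627 × $7.25 = $200,950.12.
Line 2 (4160.06.28, Talesta, 1,532 units, $308,437.56):
Base rate for 4160.06.28 is $1.86/unit.
Origin Talesta qualifies under the Pelesta–Talesta agreement and 4160.06.28 is covered: preferential rate Free applies instead.
Duty = $308,437.56 × 0% = $0.00.
Line 3 (9193.37.22, Ravador, 1,301 kg, $47,278.34):
Base rate for 9193.37.22 is 6%.
Additional duty on 9193.37.22 from Ravador: +36.6%. Applied ad valorem rate: 6% + 36.6% = 42.6%.
Duty = $47,278.34 × 42.6% = $20,140.57.
Total = $200,950.12 + $0.00 + $20,140.57 = $221,090.69.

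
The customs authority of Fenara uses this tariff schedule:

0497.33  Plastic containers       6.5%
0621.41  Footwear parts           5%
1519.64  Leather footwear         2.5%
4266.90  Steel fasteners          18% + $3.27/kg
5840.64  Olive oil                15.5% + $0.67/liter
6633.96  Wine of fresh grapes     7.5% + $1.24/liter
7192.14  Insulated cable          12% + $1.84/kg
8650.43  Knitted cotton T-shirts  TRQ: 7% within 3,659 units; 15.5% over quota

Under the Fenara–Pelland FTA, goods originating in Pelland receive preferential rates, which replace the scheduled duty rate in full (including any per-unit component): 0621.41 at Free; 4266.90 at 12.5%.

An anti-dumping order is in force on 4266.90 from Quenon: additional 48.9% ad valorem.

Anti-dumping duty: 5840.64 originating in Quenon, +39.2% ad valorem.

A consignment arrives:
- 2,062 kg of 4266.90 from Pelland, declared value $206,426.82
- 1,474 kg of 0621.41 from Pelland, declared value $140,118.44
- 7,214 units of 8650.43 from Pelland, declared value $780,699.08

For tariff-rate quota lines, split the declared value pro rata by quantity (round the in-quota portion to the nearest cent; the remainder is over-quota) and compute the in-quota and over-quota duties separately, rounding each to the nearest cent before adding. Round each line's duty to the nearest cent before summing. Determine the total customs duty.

$113,153.67

Line 1 (4266.90, Pelland, 2,062 kg, $206,426.82):
Base rate for 4266.90 is 18% + $3.27/kg.
Origin Pelland qualifies under the Fenara–Pelland agreement and 4266.90 is covered: preferential rate 12.5% applies instead.
The additional-duty order on 4266.90 targets Quenon, not Pelland; it does not apply.
Duty = $206,426.82 × 12.5% = $25,803.35.
Line 2 (0621.41, Pelland, 1,474 kg, $140,118.44):
Base rate for 0621.41 is 5%.
Origin Pelland qualifies under the Fenara–Pelland agreement and 0621.41 is covered: preferential rate Free applies instead.
Duty = $140,118.44 × 0% = $0.00.
Line 3 (8650.43, Pelland, 7,214 units, $780,699.08):
Code 8650.43 is under a tariff-rate quota (threshold 3,659 units). In-quota: 3,659 units at 7%; over-quota: 3,555 units at 15.5%.
Pro-rata value split: in-quota = $780,699.08 × 3,659/7,214 = $395,976.98; over-quota = $780,699.08 − $395,976.98 = $384,722.10.
In-quota duty = $395,976.98 × 7% = $27,718.39. Over-quota duty = $384,722.10 × 15.5% = $59,631.93.
Line duty = $27,718.39 + $59,631.93 = $87,350.32.
Total = $25,803.35 + $0.00 + $87,350.32 = $113,153.67.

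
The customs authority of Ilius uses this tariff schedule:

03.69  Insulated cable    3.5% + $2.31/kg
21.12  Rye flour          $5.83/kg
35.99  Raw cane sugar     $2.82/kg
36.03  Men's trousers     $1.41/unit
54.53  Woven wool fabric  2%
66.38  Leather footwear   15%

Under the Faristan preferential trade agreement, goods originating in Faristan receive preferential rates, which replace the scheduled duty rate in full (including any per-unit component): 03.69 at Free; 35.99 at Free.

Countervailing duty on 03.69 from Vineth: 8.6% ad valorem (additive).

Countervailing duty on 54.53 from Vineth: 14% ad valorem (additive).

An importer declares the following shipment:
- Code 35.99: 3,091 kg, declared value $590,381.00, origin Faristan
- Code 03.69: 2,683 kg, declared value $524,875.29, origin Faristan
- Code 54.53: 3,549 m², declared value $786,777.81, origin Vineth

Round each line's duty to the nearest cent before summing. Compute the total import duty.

Line 1 (35.99, Faristan, 3,091 kg, $590,381.00):
Base rate for 35.99 is $2.82/kg.
Origin Faristan qualifies under the Ilius–Faristan agreement and 35.99 is covered: preferential rate Free applies instead.
Duty = $590,381.00 × 0% = $0.00.
Line 2 (03.69, Faristan, 2,683 kg, $524,875.29):
Base rate for 03.69 is 3.5% + $2.31/kg.
Origin Faristan qualifies under the Ilius–Faristan agreement and 03.69 is covered: preferential rate Free applies instead.
The additional-duty order on 03.69 targets Vineth, not Faristan; it does not apply.
Duty = $524,875.29 × 0% = $0.00.
Line 3 (54.53, Vineth, 3,549 m², $786,777.81):
Base rate for 54.53 is 2%.
Additional duty on 54.53 from Vineth: +14%. Applied ad valorem rate: 2% + 14% = 16%.
Duty = $786,777.81 × 16% = $125,884.45.
Total = $0.00 + $0.00 + $125,884.45 = $125,884.45.

$125,884.45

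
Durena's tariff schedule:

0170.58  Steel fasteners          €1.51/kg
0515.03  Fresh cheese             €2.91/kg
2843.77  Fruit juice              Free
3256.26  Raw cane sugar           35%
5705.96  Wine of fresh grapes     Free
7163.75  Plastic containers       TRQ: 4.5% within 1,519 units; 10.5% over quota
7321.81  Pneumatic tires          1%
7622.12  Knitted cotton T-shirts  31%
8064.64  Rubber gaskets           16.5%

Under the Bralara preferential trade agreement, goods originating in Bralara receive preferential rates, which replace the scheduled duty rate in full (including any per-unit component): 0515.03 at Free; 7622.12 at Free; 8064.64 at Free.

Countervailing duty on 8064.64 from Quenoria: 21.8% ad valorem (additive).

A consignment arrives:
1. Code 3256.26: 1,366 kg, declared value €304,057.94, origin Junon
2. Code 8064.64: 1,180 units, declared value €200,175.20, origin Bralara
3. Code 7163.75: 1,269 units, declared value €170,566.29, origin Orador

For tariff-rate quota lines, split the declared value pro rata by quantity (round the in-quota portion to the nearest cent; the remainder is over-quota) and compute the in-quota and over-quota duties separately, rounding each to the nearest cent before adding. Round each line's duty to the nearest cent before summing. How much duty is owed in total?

€114,095.76

Line 1 (3256.26, Junon, 1,366 kg, €304,057.94):
Base rate for 3256.26 is 35%.
Duty = €304,057.94 × 35% = €106,420.28.
Line 2 (8064.64, Bralara, 1,180 units, €200,175.20):
Base rate for 8064.64 is 16.5%.
Origin Bralara qualifies under the Durena–Bralara agreement and 8064.64 is covered: preferential rate Free applies instead.
The additional-duty order on 8064.64 targets Quenoria, not Bralara; it does not apply.
Duty = €200,175.20 × 0% = €0.00.
Line 3 (7163.75, Orador, 1,269 units, €170,566.29):
Code 7163.75 is under a tariff-rate quota (threshold 1,519 units). Quantity 1,269 units is within the quota, so the in-quota rate 4.5% applies to the full value.
Duty = €170,566.29 × 4.5% = €7,675.48.
Total = €106,420.28 + €0.00 + €7,675.48 = €114,095.76.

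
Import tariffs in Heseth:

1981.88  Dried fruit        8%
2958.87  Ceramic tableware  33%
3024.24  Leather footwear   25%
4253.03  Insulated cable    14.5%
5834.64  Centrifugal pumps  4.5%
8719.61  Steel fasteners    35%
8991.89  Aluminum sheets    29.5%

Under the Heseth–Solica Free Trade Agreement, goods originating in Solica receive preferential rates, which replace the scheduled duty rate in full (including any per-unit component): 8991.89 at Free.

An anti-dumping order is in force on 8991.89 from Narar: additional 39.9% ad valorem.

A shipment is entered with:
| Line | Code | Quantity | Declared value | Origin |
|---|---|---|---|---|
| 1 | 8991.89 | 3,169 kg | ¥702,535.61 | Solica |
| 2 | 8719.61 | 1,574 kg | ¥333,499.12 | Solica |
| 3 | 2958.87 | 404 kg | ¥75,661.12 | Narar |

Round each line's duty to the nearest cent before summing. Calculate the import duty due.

¥141,692.86

Line 1 (8991.89, Solica, 3,169 kg, ¥702,535.61):
Base rate for 8991.89 is 29.5%.
Origin Solica qualifies under the Heseth–Solica agreement and 8991.89 is covered: preferential rate Free applies instead.
The additional-duty order on 8991.89 targets Narar, not Solica; it does not apply.
Duty = ¥702,535.61 × 0% = ¥0.00.
Line 2 (8719.61, Solica, 1,574 kg, ¥333,499.12):
Base rate for 8719.61 is 35%.
Origin Solica is the FTA partner but 8719.61 is not on the preference list; base rate stands.
Duty = ¥333,499.12 × 35% = ¥116,724.69.
Line 3 (2958.87, Narar, 404 kg, ¥75,661.12):
Base rate for 2958.87 is 33%.
Duty = ¥75,661.12 × 33% = ¥24,968.17.
Total = ¥0.00 + ¥116,724.69 + ¥24,968.17 = ¥141,692.86.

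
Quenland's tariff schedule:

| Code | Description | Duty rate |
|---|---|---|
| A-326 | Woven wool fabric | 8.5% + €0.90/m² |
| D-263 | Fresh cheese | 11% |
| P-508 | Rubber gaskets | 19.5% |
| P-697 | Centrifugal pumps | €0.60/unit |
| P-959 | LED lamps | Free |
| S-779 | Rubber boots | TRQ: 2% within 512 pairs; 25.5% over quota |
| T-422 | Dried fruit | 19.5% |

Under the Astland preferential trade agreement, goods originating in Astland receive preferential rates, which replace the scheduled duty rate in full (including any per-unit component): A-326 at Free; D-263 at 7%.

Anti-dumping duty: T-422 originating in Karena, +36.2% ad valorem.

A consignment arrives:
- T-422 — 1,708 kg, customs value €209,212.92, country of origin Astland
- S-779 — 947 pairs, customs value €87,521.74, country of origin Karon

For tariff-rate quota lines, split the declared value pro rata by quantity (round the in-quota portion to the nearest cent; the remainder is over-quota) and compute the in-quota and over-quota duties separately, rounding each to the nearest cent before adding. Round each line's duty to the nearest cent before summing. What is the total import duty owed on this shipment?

Line 1 (T-422, Astland, 1,708 kg, €209,212.92):
Base rate for T-422 is 19.5%.
Origin Astland is the FTA partner but T-422 is not on the preference list; base rate stands.
The additional-duty order on T-422 targets Karena, not Astland; it does not apply.
Duty = €209,212.92 × 19.5% = €40,796.52.
Line 2 (S-779, Karon, 947 pairs, €87,521.74):
Code S-779 is under a tariff-rate quota (threshold 512 pairs). In-quota: 512 pairs at 2%; over-quota: 435 pairs at 25.5%.
Pro-rata value split: in-quota = €87,521.74 × 512/947 = €47,319.04; over-quota = €87,521.74 − €47,319.04 = €40,202.70.
In-quota duty = €47,319.04 × 2% = €946.38. Over-quota duty = €40,202.70 × 25.5% = €10,251.69.
Line duty = €946.38 + €10,251.69 = €11,198.07.
Total = €40,796.52 + €11,198.07 = €51,994.59.

€51,994.59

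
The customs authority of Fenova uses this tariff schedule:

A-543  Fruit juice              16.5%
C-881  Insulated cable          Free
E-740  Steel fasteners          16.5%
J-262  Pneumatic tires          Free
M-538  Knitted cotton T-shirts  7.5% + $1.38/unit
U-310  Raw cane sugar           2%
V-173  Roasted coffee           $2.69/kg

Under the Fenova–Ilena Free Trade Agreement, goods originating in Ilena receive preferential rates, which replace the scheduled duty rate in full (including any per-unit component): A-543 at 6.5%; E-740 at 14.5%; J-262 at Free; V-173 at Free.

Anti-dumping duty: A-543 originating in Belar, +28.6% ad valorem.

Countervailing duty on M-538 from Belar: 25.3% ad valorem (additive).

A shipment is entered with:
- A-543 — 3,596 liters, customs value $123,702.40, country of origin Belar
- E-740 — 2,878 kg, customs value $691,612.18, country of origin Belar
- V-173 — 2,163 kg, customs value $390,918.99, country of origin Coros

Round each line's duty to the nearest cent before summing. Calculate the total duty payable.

Line 1 (A-543, Belar, 3,596 liters, $123,702.40):
Base rate for A-543 is 16.5%.
A-543 has an FTA preferential rate, but origin Belar is not Ilena; base rate stands.
Additional duty on A-543 from Belar: +28.6%. Applied ad valorem rate: 16.5% + 28.6% = 45.1%.
Duty = $123,702.40 × 45.1% = $55,789.78.
Line 2 (E-740, Belar, 2,878 kg, $691,612.18):
Base rate for E-740 is 16.5%.
E-740 has an FTA preferential rate, but origin Belar is not Ilena; base rate stands.
Duty = $691,612.18 × 16.5% = $114,116.01.
Line 3 (V-173, Coros, 2,163 kg, $390,918.99):
Base rate for V-173 is $2.69/kg.
V-173 has an FTA preferential rate, but origin Coros is not Ilena; base rate stands.
Duty = 2,163 × $2.69 = $5,818.47.
Total = $55,789.78 + $114,116.01 + $5,818.47 = $175,724.26.

$175,724.26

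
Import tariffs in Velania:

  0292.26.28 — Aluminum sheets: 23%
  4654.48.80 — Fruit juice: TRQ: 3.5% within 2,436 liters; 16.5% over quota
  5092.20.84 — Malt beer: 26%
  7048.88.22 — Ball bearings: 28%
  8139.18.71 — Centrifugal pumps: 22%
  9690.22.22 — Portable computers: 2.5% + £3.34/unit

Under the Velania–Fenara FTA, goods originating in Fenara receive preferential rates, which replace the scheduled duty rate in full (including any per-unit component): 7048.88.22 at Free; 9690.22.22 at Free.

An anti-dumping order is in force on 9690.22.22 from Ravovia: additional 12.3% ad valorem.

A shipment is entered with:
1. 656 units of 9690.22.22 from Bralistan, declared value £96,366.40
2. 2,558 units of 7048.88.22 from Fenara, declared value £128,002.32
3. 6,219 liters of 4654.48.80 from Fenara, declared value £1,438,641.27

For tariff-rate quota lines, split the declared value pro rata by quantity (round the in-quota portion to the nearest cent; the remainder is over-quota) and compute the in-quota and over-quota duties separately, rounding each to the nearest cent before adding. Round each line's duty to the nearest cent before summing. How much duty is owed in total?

Line 1 (9690.22.22, Bralistan, 656 units, £96,366.40):
Base rate for 9690.22.22 is 2.5% + £3.34/unit.
9690.22.22 has an FTA preferential rate, but origin Bralistan is not Fenara; base rate stands.
The additional-duty order on 9690.22.22 targets Ravovia, not Bralistan; it does not apply.
Duty = £96,366.40 × 2.5% + 656 × £3.34 = £4,600.20.
Line 2 (7048.88.22, Fenara, 2,558 units, £128,002.32):
Base rate for 7048.88.22 is 28%.
Origin Fenara qualifies under the Velania–Fenara agreement and 7048.88.22 is covered: preferential rate Free applies instead.
Duty = £128,002.32 × 0% = £0.00.
Line 3 (4654.48.80, Fenara, 6,219 liters, £1,438,641.27):
Code 4654.48.80 is under a tariff-rate quota (threshold 2,436 liters). In-quota: 2,436 liters at 3.5%; over-quota: 3,783 liters at 16.5%.
Pro-rata value split: in-quota = £1,438,641.27 × 2,436/6,219 = £563,519.88; over-quota = £1,438,641.27 − £563,519.88 = £875,121.39.
In-quota duty = £563,519.88 × 3.5% = £19,723.20. Over-quota duty = £875,121.39 × 16.5% = £144,395.03.
Line duty = £19,723.20 + £144,395.03 = £164,118.23.
Total = £4,600.20 + £0.00 + £164,118.23 = £168,718.43.

£168,718.43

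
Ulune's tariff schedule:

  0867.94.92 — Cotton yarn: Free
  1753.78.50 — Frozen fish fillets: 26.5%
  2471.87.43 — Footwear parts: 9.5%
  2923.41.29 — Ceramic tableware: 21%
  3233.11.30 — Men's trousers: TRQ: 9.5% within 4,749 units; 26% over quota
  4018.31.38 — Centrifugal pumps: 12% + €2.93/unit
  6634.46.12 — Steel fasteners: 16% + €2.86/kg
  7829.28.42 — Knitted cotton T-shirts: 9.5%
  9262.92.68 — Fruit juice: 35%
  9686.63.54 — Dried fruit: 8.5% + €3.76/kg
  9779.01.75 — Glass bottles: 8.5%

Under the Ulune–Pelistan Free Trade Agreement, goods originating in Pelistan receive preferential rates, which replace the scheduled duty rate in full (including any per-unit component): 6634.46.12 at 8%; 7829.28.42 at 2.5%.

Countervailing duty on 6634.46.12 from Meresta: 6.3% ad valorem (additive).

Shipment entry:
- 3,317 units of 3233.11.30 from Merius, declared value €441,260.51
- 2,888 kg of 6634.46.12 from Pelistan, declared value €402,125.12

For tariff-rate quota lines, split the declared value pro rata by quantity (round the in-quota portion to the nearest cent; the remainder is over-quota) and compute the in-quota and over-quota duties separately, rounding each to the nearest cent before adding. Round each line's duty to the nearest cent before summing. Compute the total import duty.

€74,089.76

Line 1 (3233.11.30, Merius, 3,317 units, €441,260.51):
Code 3233.11.30 is under a tariff-rate quota (threshold 4,749 units). Quantity 3,317 units is within the quota, so the in-quota rate 9.5% applies to the full value.
Duty = €441,260.51 × 9.5% = €41,919.75.
Line 2 (6634.46.12, Pelistan, 2,888 kg, €402,125.12):
Base rate for 6634.46.12 is 16% + €2.86/kg.
Origin Pelistan qualifies under the Ulune–Pelistan agreement and 6634.46.12 is covered: preferential rate 8% applies instead.
The additional-duty order on 6634.46.12 targets Meresta, not Pelistan; it does not apply.
Duty = €402,125.12 × 8% = €32,170.01.
Total = €41,919.75 + €32,170.01 = €74,089.76.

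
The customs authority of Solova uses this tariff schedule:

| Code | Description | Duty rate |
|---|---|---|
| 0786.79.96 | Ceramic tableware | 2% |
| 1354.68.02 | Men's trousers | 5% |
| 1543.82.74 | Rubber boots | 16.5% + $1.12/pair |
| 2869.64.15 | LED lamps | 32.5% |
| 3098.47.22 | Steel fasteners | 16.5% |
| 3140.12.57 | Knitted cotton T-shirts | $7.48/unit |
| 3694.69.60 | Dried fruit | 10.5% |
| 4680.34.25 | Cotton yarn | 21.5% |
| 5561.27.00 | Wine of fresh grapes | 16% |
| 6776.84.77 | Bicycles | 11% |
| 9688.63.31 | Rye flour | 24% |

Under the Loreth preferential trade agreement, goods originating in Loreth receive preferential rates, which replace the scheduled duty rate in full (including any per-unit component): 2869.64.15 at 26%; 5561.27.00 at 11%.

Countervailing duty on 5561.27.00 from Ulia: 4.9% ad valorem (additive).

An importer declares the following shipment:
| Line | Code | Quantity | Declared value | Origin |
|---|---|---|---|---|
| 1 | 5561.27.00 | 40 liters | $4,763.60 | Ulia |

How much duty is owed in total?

$995.59

Line 1 (5561.27.00, Ulia, 40 liters, $4,763.60):
Base rate for 5561.27.00 is 16%.
5561.27.00 has an FTA preferential rate, but origin Ulia is not Loreth; base rate stands.
Additional duty on 5561.27.00 from Ulia: +4.9%. Applied ad valorem rate: 16% + 4.9% = 20.9%.
Duty = $4,763.60 × 20.9% = $995.59.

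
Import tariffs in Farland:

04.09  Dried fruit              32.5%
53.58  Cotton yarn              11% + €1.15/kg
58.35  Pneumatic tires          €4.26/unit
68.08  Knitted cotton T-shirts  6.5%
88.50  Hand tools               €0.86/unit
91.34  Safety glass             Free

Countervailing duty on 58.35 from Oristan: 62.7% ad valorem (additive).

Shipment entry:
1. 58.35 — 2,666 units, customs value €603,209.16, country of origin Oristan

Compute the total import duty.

€389,569.30

Line 1 (58.35, Oristan, 2,666 units, €603,209.16):
Base rate for 58.35 is €4.26/unit.
Additional duty on 58.35 from Oristan: +62.7% ad valorem. Applied ad valorem rate = 62.7%.
Duty = €603,209.16 × 62.7% + 2,666 × €4.26 = €389,569.30.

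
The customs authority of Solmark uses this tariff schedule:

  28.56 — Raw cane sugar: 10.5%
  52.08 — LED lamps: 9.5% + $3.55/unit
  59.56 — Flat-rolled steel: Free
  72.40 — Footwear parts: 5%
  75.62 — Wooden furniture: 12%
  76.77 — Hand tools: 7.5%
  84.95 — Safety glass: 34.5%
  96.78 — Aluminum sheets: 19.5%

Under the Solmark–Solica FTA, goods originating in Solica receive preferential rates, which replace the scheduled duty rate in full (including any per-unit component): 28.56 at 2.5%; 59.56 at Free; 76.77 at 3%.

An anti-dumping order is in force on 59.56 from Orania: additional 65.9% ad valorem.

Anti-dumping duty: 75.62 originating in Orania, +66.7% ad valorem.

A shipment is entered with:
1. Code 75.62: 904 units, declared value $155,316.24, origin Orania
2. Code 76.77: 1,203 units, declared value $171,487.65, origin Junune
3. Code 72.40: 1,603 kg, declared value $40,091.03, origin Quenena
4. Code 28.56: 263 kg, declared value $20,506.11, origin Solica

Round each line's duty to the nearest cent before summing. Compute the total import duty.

$137,612.65

Line 1 (75.62, Orania, 904 units, $155,316.24):
Base rate for 75.62 is 12%.
Additional duty on 75.62 from Orania: +66.7%. Applied ad valorem rate: 12% + 66.7% = 78.7%.
Duty = $155,316.24 × 78.7% = $122,233.88.
Line 2 (76.77, Junune, 1,203 units, $171,487.65):
Base rate for 76.77 is 7.5%.
76.77 has an FTA preferential rate, but origin Junune is not Solica; base rate stands.
Duty = $171,487.65 × 7.5% = $12,861.57.
Line 3 (72.40, Quenena, 1,603 kg, $40,091.03):
Base rate for 72.40 is 5%.
Duty = $40,091.03 × 5% = $2,004.55.
Line 4 (28.56, Solica, 263 kg, $20,506.11):
Base rate for 28.56 is 10.5%.
Origin Solica qualifies under the Solmark–Solica agreement and 28.56 is covered: preferential rate 2.5% applies instead.
Duty = $20,506.11 × 2.5% = $512.65.
Total = $122,233.88 + $12,861.57 + $2,004.55 + $512.65 = $137,612.65.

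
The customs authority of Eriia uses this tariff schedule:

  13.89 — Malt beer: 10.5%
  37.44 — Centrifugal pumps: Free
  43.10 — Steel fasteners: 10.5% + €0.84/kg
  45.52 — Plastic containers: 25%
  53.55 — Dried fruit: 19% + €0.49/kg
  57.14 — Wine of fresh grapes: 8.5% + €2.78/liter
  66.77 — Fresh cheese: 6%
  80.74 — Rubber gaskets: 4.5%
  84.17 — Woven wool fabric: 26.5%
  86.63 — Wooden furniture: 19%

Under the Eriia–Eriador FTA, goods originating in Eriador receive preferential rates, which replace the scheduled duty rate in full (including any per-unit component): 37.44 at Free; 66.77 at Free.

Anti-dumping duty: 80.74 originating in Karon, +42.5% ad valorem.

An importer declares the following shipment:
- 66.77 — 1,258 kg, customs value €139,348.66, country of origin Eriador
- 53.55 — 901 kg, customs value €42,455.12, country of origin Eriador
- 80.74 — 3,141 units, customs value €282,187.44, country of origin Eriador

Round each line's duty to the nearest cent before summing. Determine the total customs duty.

€21,206.39

Line 1 (66.77, Eriador, 1,258 kg, €139,348.66):
Base rate for 66.77 is 6%.
Origin Eriador qualifies under the Eriia–Eriador agreement and 66.77 is covered: preferential rate Free applies instead.
Duty = €139,348.66 × 0% = €0.00.
Line 2 (53.55, Eriador, 901 kg, €42,455.12):
Base rate for 53.55 is 19% + €0.49/kg.
Origin Eriador is the FTA partner but 53.55 is not on the preference list; base rate stands.
Duty = €42,455.12 × 19% + 901 × €0.49 = €8,507.96.
Line 3 (80.74, Eriador, 3,141 units, €282,187.44):
Base rate for 80.74 is 4.5%.
Origin Eriador is the FTA partner but 80.74 is not on the preference list; base rate stands.
The additional-duty order on 80.74 targets Karon, not Eriador; it does not apply.
Duty = €282,187.44 × 4.5% = €12,698.43.
Total = €0.00 + €8,507.96 + €12,698.43 = €21,206.39.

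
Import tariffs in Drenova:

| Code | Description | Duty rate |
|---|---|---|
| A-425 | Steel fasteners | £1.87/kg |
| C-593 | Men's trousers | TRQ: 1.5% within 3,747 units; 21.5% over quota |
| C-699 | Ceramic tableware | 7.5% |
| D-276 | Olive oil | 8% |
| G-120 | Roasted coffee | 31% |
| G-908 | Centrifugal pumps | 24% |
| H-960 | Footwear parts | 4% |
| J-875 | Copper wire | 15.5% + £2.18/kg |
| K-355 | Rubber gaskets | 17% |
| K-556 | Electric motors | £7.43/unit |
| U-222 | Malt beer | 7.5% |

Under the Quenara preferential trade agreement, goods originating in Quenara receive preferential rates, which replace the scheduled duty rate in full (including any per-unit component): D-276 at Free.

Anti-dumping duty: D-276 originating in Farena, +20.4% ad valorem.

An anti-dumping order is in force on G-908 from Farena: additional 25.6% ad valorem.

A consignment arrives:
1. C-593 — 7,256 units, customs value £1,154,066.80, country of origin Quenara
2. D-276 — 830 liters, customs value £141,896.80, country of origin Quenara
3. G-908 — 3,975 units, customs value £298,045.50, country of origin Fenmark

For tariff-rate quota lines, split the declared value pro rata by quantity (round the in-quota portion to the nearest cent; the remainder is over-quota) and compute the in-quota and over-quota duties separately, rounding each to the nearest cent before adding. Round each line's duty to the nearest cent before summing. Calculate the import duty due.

Line 1 (C-593, Quenara, 7,256 units, £1,154,066.80):
Code C-593 is under a tariff-rate quota (threshold 3,747 units). In-quota: 3,747 units at 1.5%; over-quota: 3,509 units at 21.5%.
Pro-rata value split: in-quota = £1,154,066.80 × 3,747/7,256 = £595,960.35; over-quota = £1,154,066.80 − £595,960.35 = £558,106.45.
In-quota duty = £595,960.35 × 1.5% = £8,939.41. Over-quota duty = £558,106.45 × 21.5% = £119,992.89.
Line duty = £8,939.41 + £119,992.89 = £128,932.30.
Line 2 (D-276, Quenara, 830 liters, £141,896.80):
Base rate for D-276 is 8%.
Origin Quenara qualifies under the Drenova–Quenara agreement and D-276 is covered: preferential rate Free applies instead.
The additional-duty order on D-276 targets Farena, not Quenara; it does not apply.
Duty = £141,896.80 × 0% = £0.00.
Line 3 (G-908, Fenmark, 3,975 units, £298,045.50):
Base rate for G-908 is 24%.
The additional-duty order on G-908 targets Farena, not Fenmark; it does not apply.
Duty = £298,045.50 × 24% = £71,530.92.
Total = £128,932.30 + £0.00 + £71,530.92 = £200,463.22.

£200,463.22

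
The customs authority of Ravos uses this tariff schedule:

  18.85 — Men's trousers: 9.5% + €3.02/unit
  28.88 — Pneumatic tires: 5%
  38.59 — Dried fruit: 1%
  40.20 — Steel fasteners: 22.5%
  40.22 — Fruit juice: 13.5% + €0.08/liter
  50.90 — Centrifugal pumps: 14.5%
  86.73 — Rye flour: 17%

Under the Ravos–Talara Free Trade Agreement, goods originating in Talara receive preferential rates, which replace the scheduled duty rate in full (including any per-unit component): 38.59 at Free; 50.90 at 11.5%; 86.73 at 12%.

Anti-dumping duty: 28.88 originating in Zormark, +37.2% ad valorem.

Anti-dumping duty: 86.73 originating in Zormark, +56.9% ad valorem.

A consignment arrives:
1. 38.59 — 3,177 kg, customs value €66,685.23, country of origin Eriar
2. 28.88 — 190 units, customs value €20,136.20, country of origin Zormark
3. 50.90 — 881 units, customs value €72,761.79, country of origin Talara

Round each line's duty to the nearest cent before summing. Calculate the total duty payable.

€17,531.94

Line 1 (38.59, Eriar, 3,177 kg, €66,685.23):
Base rate for 38.59 is 1%.
38.59 has an FTA preferential rate, but origin Eriar is not Talara; base rate stands.
Duty = €66,685.23 × 1% = €666.85.
Line 2 (28.88, Zormark, 190 units, €20,136.20):
Base rate for 28.88 is 5%.
Additional duty on 28.88 from Zormark: +37.2%. Applied ad valorem rate: 5% + 37.2% = 42.2%.
Duty = €20,136.20 × 42.2% = €8,497.48.
Line 3 (50.90, Talara, 881 units, €72,761.79):
Base rate for 50.90 is 14.5%.
Origin Talara qualifies under the Ravos–Talara agreement and 50.90 is covered: preferential rate 11.5% applies instead.
Duty = €72,761.79 × 11.5% = €8,367.61.
Total = €666.85 + €8,497.48 + €8,367.61 = €17,531.94.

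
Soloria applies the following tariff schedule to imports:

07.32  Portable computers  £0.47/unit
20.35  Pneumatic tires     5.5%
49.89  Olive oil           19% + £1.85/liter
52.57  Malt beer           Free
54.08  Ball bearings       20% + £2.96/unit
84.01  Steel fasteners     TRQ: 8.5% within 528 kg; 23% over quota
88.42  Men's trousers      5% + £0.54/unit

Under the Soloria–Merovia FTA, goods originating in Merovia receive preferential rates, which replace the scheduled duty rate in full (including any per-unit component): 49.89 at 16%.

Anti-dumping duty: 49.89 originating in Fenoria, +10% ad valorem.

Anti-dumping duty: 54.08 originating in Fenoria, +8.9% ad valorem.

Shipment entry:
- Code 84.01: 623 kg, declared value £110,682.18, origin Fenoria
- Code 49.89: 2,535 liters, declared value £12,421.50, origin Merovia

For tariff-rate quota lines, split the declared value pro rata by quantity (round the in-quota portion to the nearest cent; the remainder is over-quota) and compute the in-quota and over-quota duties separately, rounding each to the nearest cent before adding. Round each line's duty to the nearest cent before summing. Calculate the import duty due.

£13,842.69

Line 1 (84.01, Fenoria, 623 kg, £110,682.18):
Code 84.01 is under a tariff-rate quota (threshold 528 kg). In-quota: 528 kg at 8.5%; over-quota: 95 kg at 23%.
Pro-rata value split: in-quota = £110,682.18 × 528/623 = £93,804.48; over-quota = £110,682.18 − £93,804.48 = £16,877.70.
In-quota duty = £93,804.48 × 8.5% = £7,973.38. Over-quota duty = £16,877.70 × 23% = £3,881.87.
Line duty = £7,973.38 + £3,881.87 = £11,855.25.
Line 2 (49.89, Merovia, 2,535 liters, £12,421.50):
Base rate for 49.89 is 19% + £1.85/liter.
Origin Merovia qualifies under the Soloria–Merovia agreement and 49.89 is covered: preferential rate 16% applies instead.
The additional-duty order on 49.89 targets Fenoria, not Merovia; it does not apply.
Duty = £12,421.50 × 16% = £1,987.44.
Total = £11,855.25 + £1,987.44 = £13,842.69.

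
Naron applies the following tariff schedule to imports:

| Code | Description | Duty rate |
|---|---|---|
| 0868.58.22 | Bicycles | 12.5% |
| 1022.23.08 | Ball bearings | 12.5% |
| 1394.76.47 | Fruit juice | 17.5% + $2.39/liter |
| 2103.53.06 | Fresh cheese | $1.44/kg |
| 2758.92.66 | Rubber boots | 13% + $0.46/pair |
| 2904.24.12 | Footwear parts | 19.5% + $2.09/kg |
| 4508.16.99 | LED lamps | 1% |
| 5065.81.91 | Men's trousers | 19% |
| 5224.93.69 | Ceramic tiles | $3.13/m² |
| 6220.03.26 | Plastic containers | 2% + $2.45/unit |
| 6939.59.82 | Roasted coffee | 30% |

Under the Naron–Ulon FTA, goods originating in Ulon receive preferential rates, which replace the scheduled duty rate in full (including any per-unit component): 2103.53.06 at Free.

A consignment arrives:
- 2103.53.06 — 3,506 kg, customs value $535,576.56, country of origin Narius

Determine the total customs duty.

Line 1 (2103.53.06, Narius, 3,506 kg, $535,576.56):
Base rate for 2103.53.06 is $1.44/kg.
2103.53.06 has an FTA preferential rate, but origin Narius is not Ulon; base rate stands.
Duty = 3,506 × $1.44 = $5,048.64.

$5,048.64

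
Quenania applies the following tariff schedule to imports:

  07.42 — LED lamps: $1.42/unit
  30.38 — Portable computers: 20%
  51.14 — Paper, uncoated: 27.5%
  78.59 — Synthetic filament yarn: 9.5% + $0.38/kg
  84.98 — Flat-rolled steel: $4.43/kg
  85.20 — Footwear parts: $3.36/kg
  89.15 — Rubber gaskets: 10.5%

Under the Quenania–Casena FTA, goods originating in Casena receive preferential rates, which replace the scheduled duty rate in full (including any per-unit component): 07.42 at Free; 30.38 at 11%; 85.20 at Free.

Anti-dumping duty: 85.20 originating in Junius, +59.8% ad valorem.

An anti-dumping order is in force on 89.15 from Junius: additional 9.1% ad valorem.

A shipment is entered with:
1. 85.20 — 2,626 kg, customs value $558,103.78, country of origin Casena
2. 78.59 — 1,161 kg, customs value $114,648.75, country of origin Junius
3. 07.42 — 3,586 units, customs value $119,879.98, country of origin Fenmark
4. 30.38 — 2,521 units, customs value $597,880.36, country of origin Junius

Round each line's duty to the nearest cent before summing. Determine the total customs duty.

Line 1 (85.20, Casena, 2,626 kg, $558,103.78):
Base rate for 85.20 is $3.36/kg.
Origin Casena qualifies under the Quenania–Casena agreement and 85.20 is covered: preferential rate Free applies instead.
The additional-duty order on 85.20 targets Junius, not Casena; it does not apply.
Duty = $558,103.78 × 0% = $0.00.
Line 2 (78.59, Junius, 1,161 kg, $114,648.75):
Base rate for 78.59 is 9.5% + $0.38/kg.
Duty = $114,648.75 × 9.5% + 1,161 × $0.38 = $11,332.81.
Line 3 (07.42, Fenmark, 3,586 units, $119,879.98):
Base rate for 07.42 is $1.42/unit.
07.42 has an FTA preferential rate, but origin Fenmark is not Casena; base rate stands.
Duty = 3,586 × $1.42 = $5,092.12.
Line 4 (30.38, Junius, 2,521 units, $597,880.36):
Base rate for 30.38 is 20%.
30.38 has an FTA preferential rate, but origin Junius is not Casena; base rate stands.
Duty = $597,880.36 × 20% = $119,576.07.
Total = $0.00 + $11,332.81 + $5,092.12 + $119,576.07 = $136,001.00.

$136,001.00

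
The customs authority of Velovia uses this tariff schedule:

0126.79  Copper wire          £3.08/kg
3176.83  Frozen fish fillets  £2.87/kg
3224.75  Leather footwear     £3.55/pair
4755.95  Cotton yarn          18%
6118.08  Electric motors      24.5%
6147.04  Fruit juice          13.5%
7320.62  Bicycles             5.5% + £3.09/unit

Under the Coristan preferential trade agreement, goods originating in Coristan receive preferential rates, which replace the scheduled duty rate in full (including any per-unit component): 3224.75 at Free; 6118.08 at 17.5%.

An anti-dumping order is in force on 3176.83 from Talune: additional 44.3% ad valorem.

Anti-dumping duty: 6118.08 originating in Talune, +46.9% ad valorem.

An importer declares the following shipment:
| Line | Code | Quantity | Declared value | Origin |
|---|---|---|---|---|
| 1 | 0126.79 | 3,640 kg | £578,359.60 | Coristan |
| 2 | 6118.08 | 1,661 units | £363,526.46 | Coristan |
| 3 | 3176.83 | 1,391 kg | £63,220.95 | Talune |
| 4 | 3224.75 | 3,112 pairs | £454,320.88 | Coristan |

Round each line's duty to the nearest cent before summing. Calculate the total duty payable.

Line 1 (0126.79, Coristan, 3,640 kg, £578,359.60):
Base rate for 0126.79 is £3.08/kg.
Origin Coristan is the FTA partner but 0126.79 is not on the preference list; base rate stands.
Duty = 3,640 × £3.08 = £11,211.20.
Line 2 (6118.08, Coristan, 1,661 units, £363,526.46):
Base rate for 6118.08 is 24.5%.
Origin Coristan qualifies under the Velovia–Coristan agreement and 6118.08 is covered: preferential rate 17.5% applies instead.
The additional-duty order on 6118.08 targets Talune, not Coristan; it does not apply.
Duty = £363,526.46 × 17.5% = £63,617.13.
Line 3 (3176.83, Talune, 1,391 kg, £63,220.95):
Base rate for 3176.83 is £2.87/kg.
Additional duty on 3176.83 from Talune: +44.3% ad valorem. Applied ad valorem rate = 44.3%.
Duty = £63,220.95 × 44.3% + 1,391 × £2.87 = £31,999.05.
Line 4 (3224.75, Coristan, 3,112 pairs, £454,320.88):
Base rate for 3224.75 is £3.55/pair.
Origin Coristan qualifies under the Velovia–Coristan agreement and 3224.75 is covered: preferential rate Free applies instead.
Duty = £454,320.88 × 0% = £0.00.
Total = £11,211.20 + £63,617.13 + £31,999.05 + £0.00 = £106,827.38.

£106,827.38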